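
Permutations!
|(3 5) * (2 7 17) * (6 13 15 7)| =6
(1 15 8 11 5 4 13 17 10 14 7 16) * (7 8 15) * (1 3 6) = (1 7 16 3 6)(4 13 17 10 14 8 11 5) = [0, 7, 2, 6, 13, 4, 1, 16, 11, 9, 14, 5, 12, 17, 8, 15, 3, 10]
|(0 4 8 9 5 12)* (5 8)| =|(0 4 5 12)(8 9)| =4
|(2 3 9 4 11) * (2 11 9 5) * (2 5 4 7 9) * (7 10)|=|(11)(2 3 4)(7 9 10)|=3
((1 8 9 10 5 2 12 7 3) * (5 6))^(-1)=((1 8 9 10 6 5 2 12 7 3))^(-1)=(1 3 7 12 2 5 6 10 9 8)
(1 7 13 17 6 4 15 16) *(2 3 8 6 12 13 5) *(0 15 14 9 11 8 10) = (0 15 16 1 7 5 2 3 10)(4 14 9 11 8 6)(12 13 17) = [15, 7, 3, 10, 14, 2, 4, 5, 6, 11, 0, 8, 13, 17, 9, 16, 1, 12]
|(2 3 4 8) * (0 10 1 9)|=4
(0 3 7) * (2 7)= (0 3 2 7)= [3, 1, 7, 2, 4, 5, 6, 0]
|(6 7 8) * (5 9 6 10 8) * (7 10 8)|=|(5 9 6 10 7)|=5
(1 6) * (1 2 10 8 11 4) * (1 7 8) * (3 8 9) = (1 6 2 10)(3 8 11 4 7 9) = [0, 6, 10, 8, 7, 5, 2, 9, 11, 3, 1, 4]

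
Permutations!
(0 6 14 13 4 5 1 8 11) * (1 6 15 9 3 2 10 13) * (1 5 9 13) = (0 15 13 4 9 3 2 10 1 8 11)(5 6 14) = [15, 8, 10, 2, 9, 6, 14, 7, 11, 3, 1, 0, 12, 4, 5, 13]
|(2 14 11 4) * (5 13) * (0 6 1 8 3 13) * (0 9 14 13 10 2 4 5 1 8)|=|(0 6 8 3 10 2 13 1)(5 9 14 11)|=8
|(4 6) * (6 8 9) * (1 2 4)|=6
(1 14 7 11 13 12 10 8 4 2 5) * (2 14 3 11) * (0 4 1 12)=(0 4 14 7 2 5 12 10 8 1 3 11 13)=[4, 3, 5, 11, 14, 12, 6, 2, 1, 9, 8, 13, 10, 0, 7]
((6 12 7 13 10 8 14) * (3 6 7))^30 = ((3 6 12)(7 13 10 8 14))^30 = (14)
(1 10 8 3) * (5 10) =[0, 5, 2, 1, 4, 10, 6, 7, 3, 9, 8] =(1 5 10 8 3)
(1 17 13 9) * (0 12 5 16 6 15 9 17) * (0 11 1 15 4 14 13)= (0 12 5 16 6 4 14 13 17)(1 11)(9 15)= [12, 11, 2, 3, 14, 16, 4, 7, 8, 15, 10, 1, 5, 17, 13, 9, 6, 0]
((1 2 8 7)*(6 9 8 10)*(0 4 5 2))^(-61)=((0 4 5 2 10 6 9 8 7 1))^(-61)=(0 1 7 8 9 6 10 2 5 4)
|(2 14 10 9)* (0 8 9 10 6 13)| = |(0 8 9 2 14 6 13)| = 7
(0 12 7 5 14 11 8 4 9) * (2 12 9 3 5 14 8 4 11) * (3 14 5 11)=(0 9)(2 12 7 5 8 3 11 4 14)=[9, 1, 12, 11, 14, 8, 6, 5, 3, 0, 10, 4, 7, 13, 2]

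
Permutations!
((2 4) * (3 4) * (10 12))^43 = ((2 3 4)(10 12))^43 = (2 3 4)(10 12)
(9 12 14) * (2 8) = [0, 1, 8, 3, 4, 5, 6, 7, 2, 12, 10, 11, 14, 13, 9] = (2 8)(9 12 14)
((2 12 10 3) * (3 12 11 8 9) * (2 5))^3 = (2 9)(3 11)(5 8)(10 12)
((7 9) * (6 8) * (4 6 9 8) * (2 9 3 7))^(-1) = (2 9)(3 8 7)(4 6)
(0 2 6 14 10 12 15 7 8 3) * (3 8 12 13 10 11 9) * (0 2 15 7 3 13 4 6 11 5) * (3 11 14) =[15, 1, 14, 2, 6, 0, 3, 12, 8, 13, 4, 9, 7, 10, 5, 11] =(0 15 11 9 13 10 4 6 3 2 14 5)(7 12)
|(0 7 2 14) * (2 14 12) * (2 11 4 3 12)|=|(0 7 14)(3 12 11 4)|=12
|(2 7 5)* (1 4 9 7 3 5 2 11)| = 8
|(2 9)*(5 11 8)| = 6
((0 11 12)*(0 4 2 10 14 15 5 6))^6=(0 14 12 5 2)(4 6 10 11 15)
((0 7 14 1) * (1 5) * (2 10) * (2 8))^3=((0 7 14 5 1)(2 10 8))^3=(0 5 7 1 14)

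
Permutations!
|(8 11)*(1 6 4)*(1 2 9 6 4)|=|(1 4 2 9 6)(8 11)|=10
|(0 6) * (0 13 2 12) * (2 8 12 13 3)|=7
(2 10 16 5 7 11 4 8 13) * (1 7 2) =(1 7 11 4 8 13)(2 10 16 5) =[0, 7, 10, 3, 8, 2, 6, 11, 13, 9, 16, 4, 12, 1, 14, 15, 5]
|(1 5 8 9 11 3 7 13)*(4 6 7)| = 10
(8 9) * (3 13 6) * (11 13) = (3 11 13 6)(8 9) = [0, 1, 2, 11, 4, 5, 3, 7, 9, 8, 10, 13, 12, 6]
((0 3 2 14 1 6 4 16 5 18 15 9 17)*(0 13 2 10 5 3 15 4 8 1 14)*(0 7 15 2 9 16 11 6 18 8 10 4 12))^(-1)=(0 12 18 1 8 5 10 6 11 4 3 16 15 7 2)(9 13 17)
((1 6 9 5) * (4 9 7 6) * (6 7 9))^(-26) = ((1 4 6 9 5))^(-26) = (1 5 9 6 4)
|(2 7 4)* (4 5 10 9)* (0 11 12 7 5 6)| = |(0 11 12 7 6)(2 5 10 9 4)| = 5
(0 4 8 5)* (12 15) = (0 4 8 5)(12 15) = [4, 1, 2, 3, 8, 0, 6, 7, 5, 9, 10, 11, 15, 13, 14, 12]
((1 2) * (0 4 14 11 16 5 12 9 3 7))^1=(0 4 14 11 16 5 12 9 3 7)(1 2)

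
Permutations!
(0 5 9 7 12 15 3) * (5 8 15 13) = (0 8 15 3)(5 9 7 12 13) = [8, 1, 2, 0, 4, 9, 6, 12, 15, 7, 10, 11, 13, 5, 14, 3]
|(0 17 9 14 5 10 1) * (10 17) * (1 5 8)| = |(0 10 5 17 9 14 8 1)| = 8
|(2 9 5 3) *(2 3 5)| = |(2 9)| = 2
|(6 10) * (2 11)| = 2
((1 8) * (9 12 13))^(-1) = ((1 8)(9 12 13))^(-1) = (1 8)(9 13 12)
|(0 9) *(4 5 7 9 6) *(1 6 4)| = 10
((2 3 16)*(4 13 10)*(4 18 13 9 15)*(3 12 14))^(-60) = ((2 12 14 3 16)(4 9 15)(10 18 13))^(-60) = (18)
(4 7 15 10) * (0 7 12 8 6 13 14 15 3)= (0 7 3)(4 12 8 6 13 14 15 10)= [7, 1, 2, 0, 12, 5, 13, 3, 6, 9, 4, 11, 8, 14, 15, 10]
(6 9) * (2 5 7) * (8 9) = (2 5 7)(6 8 9) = [0, 1, 5, 3, 4, 7, 8, 2, 9, 6]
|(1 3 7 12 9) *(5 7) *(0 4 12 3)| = 15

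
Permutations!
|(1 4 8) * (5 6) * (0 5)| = 3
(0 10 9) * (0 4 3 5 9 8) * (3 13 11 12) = (0 10 8)(3 5 9 4 13 11 12) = [10, 1, 2, 5, 13, 9, 6, 7, 0, 4, 8, 12, 3, 11]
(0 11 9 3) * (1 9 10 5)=(0 11 10 5 1 9 3)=[11, 9, 2, 0, 4, 1, 6, 7, 8, 3, 5, 10]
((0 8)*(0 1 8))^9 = (1 8)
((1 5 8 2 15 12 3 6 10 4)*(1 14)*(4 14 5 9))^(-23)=((1 9 4 5 8 2 15 12 3 6 10 14))^(-23)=(1 9 4 5 8 2 15 12 3 6 10 14)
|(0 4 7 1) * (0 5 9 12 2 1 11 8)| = |(0 4 7 11 8)(1 5 9 12 2)| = 5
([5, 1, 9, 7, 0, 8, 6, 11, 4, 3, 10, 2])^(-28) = (2 3 11 9 7)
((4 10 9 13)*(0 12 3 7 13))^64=((0 12 3 7 13 4 10 9))^64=(13)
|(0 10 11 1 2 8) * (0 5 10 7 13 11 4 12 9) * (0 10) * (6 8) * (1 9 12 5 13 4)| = |(0 7 4 5)(1 2 6 8 13 11 9 10)| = 8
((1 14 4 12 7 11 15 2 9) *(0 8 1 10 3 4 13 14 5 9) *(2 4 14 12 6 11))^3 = ((0 8 1 5 9 10 3 14 13 12 7 2)(4 6 11 15))^3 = (0 5 3 12)(1 10 13 2)(4 15 11 6)(7 8 9 14)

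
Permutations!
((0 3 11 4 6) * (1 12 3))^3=(0 3 6 12 4 1 11)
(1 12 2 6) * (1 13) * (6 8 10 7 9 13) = (1 12 2 8 10 7 9 13) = [0, 12, 8, 3, 4, 5, 6, 9, 10, 13, 7, 11, 2, 1]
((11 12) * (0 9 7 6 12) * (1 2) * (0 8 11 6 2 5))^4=((0 9 7 2 1 5)(6 12)(8 11))^4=(12)(0 1 7)(2 9 5)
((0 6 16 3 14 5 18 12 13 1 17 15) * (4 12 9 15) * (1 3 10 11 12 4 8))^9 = (0 5 12 6 18 13 16 9 3 10 15 14 11)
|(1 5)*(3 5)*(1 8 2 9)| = |(1 3 5 8 2 9)| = 6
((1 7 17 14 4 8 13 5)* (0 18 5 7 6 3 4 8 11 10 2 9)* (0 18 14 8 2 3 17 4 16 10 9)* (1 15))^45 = (1 18 4 8)(5 11 13 6)(7 17 15 9)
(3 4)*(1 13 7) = (1 13 7)(3 4) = [0, 13, 2, 4, 3, 5, 6, 1, 8, 9, 10, 11, 12, 7]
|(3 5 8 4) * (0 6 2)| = |(0 6 2)(3 5 8 4)| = 12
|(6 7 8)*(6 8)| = 2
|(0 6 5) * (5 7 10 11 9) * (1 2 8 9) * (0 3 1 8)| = 11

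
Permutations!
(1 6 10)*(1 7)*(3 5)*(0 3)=(0 3 5)(1 6 10 7)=[3, 6, 2, 5, 4, 0, 10, 1, 8, 9, 7]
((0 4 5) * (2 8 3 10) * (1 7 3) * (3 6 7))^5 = (10)(0 5 4)(6 7)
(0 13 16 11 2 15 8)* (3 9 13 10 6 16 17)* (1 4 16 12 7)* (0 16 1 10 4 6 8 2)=(0 4 1 6 12 7 10 8 16 11)(2 15)(3 9 13 17)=[4, 6, 15, 9, 1, 5, 12, 10, 16, 13, 8, 0, 7, 17, 14, 2, 11, 3]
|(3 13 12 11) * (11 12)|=|(3 13 11)|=3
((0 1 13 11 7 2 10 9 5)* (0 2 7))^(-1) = ((0 1 13 11)(2 10 9 5))^(-1) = (0 11 13 1)(2 5 9 10)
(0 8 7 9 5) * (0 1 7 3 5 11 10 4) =(0 8 3 5 1 7 9 11 10 4) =[8, 7, 2, 5, 0, 1, 6, 9, 3, 11, 4, 10]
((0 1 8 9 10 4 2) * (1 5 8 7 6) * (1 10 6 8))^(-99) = (0 5 1 7 8 9 6 10 4 2)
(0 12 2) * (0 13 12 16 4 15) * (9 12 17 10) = [16, 1, 13, 3, 15, 5, 6, 7, 8, 12, 9, 11, 2, 17, 14, 0, 4, 10] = (0 16 4 15)(2 13 17 10 9 12)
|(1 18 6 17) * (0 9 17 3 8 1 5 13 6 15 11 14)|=|(0 9 17 5 13 6 3 8 1 18 15 11 14)|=13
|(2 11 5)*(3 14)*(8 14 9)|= 12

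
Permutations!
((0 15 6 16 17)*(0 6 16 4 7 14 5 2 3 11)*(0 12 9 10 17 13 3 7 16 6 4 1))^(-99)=((0 15 6 1)(2 7 14 5)(3 11 12 9 10 17 4 16 13))^(-99)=(17)(0 15 6 1)(2 7 14 5)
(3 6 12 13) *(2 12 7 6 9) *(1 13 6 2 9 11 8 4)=[0, 13, 12, 11, 1, 5, 7, 2, 4, 9, 10, 8, 6, 3]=(1 13 3 11 8 4)(2 12 6 7)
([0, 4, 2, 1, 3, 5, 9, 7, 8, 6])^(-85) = [0, 3, 2, 4, 1, 5, 9, 7, 8, 6]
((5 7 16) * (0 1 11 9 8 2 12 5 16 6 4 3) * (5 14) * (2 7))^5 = ((16)(0 1 11 9 8 7 6 4 3)(2 12 14 5))^5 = (16)(0 7 1 6 11 4 9 3 8)(2 12 14 5)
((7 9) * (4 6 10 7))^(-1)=((4 6 10 7 9))^(-1)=(4 9 7 10 6)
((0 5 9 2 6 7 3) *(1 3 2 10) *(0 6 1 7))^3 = (0 10 1)(2 6 9)(3 5 7)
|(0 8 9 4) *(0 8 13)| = 6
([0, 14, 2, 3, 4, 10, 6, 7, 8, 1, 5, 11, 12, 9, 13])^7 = [0, 9, 2, 3, 4, 10, 6, 7, 8, 13, 5, 11, 12, 14, 1]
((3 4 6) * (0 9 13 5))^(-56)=(13)(3 4 6)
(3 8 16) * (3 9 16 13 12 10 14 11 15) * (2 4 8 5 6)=[0, 1, 4, 5, 8, 6, 2, 7, 13, 16, 14, 15, 10, 12, 11, 3, 9]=(2 4 8 13 12 10 14 11 15 3 5 6)(9 16)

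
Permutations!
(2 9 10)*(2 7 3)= (2 9 10 7 3)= [0, 1, 9, 2, 4, 5, 6, 3, 8, 10, 7]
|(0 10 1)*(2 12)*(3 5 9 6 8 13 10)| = |(0 3 5 9 6 8 13 10 1)(2 12)| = 18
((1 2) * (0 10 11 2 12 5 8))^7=((0 10 11 2 1 12 5 8))^7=(0 8 5 12 1 2 11 10)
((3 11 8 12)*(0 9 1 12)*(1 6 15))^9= (15)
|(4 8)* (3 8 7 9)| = |(3 8 4 7 9)| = 5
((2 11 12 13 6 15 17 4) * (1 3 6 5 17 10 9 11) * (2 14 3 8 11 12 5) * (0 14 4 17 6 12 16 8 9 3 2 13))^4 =(17)(0 9 5 3 2 8 15)(1 11 10 14 16 6 12)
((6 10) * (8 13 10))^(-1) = ((6 8 13 10))^(-1) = (6 10 13 8)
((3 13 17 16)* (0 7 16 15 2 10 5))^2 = ((0 7 16 3 13 17 15 2 10 5))^2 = (0 16 13 15 10)(2 5 7 3 17)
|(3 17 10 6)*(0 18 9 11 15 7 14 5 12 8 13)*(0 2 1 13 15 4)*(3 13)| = 210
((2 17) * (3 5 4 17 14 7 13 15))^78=((2 14 7 13 15 3 5 4 17))^78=(2 5 13)(3 7 17)(4 15 14)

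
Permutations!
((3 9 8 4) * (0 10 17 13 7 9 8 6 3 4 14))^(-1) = (0 14 8 3 6 9 7 13 17 10)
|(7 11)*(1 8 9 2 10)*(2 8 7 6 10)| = |(1 7 11 6 10)(8 9)| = 10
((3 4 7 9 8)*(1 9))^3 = (1 3)(4 9)(7 8)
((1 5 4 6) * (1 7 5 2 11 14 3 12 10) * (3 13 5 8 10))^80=((1 2 11 14 13 5 4 6 7 8 10)(3 12))^80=(1 14 4 8 2 13 6 10 11 5 7)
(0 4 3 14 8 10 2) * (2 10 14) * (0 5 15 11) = (0 4 3 2 5 15 11)(8 14) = [4, 1, 5, 2, 3, 15, 6, 7, 14, 9, 10, 0, 12, 13, 8, 11]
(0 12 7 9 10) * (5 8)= (0 12 7 9 10)(5 8)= [12, 1, 2, 3, 4, 8, 6, 9, 5, 10, 0, 11, 7]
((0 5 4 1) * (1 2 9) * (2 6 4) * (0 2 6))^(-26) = (0 6)(1 2 9)(4 5) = ((0 5 6 4)(1 2 9))^(-26)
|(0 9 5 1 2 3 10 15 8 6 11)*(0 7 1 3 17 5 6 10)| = |(0 9 6 11 7 1 2 17 5 3)(8 10 15)| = 30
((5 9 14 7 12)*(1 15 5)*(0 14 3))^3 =(0 12 5)(1 9 14)(3 7 15)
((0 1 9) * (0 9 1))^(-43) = ((9))^(-43) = (9)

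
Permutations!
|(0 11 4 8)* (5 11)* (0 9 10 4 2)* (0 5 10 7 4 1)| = 12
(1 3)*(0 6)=(0 6)(1 3)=[6, 3, 2, 1, 4, 5, 0]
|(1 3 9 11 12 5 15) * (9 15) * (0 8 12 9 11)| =|(0 8 12 5 11 9)(1 3 15)| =6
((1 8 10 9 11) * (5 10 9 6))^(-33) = (1 11 9 8)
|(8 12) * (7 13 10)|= |(7 13 10)(8 12)|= 6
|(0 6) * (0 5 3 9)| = 5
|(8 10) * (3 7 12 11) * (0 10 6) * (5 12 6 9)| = 10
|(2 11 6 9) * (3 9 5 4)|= |(2 11 6 5 4 3 9)|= 7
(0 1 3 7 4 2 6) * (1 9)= [9, 3, 6, 7, 2, 5, 0, 4, 8, 1]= (0 9 1 3 7 4 2 6)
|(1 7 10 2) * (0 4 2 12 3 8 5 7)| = |(0 4 2 1)(3 8 5 7 10 12)| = 12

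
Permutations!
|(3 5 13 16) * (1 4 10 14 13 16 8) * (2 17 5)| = 30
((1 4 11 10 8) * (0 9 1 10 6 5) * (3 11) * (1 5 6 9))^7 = (11)(8 10)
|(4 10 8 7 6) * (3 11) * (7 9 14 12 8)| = 4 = |(3 11)(4 10 7 6)(8 9 14 12)|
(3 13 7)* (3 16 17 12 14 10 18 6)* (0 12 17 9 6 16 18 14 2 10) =[12, 1, 10, 13, 4, 5, 3, 18, 8, 6, 14, 11, 2, 7, 0, 15, 9, 17, 16] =(0 12 2 10 14)(3 13 7 18 16 9 6)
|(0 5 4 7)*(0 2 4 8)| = 3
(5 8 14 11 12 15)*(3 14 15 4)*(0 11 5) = (0 11 12 4 3 14 5 8 15) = [11, 1, 2, 14, 3, 8, 6, 7, 15, 9, 10, 12, 4, 13, 5, 0]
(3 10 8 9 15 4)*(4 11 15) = (3 10 8 9 4)(11 15) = [0, 1, 2, 10, 3, 5, 6, 7, 9, 4, 8, 15, 12, 13, 14, 11]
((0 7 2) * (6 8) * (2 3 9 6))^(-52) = (0 6 7 8 3 2 9)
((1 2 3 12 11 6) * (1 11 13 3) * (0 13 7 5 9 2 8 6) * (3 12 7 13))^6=((0 3 7 5 9 2 1 8 6 11)(12 13))^6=(13)(0 1 7 6 9)(2 3 8 5 11)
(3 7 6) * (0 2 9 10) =(0 2 9 10)(3 7 6) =[2, 1, 9, 7, 4, 5, 3, 6, 8, 10, 0]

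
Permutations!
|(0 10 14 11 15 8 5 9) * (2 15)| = 9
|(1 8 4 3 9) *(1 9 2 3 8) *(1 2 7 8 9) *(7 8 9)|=|(1 2 3 8 4 7 9)|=7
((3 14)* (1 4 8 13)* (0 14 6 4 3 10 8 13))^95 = (0 8 10 14)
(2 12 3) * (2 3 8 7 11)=[0, 1, 12, 3, 4, 5, 6, 11, 7, 9, 10, 2, 8]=(2 12 8 7 11)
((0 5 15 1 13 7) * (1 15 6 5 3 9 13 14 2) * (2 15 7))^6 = (0 14 13)(1 9 7)(2 3 15) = ((0 3 9 13 2 1 14 15 7)(5 6))^6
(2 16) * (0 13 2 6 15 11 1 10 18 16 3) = (0 13 2 3)(1 10 18 16 6 15 11) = [13, 10, 3, 0, 4, 5, 15, 7, 8, 9, 18, 1, 12, 2, 14, 11, 6, 17, 16]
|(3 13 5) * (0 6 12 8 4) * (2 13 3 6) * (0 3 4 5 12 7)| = 8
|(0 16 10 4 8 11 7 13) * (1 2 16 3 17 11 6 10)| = 12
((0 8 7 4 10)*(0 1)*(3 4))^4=((0 8 7 3 4 10 1))^4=(0 4 8 10 7 1 3)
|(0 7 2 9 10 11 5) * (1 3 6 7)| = 10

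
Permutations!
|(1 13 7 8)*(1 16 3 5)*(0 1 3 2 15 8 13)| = 4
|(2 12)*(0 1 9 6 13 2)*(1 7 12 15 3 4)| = 24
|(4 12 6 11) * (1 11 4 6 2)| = 6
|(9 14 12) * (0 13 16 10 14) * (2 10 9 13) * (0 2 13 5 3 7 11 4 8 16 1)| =12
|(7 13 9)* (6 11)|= 6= |(6 11)(7 13 9)|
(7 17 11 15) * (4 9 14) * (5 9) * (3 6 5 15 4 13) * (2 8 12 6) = (2 8 12 6 5 9 14 13 3)(4 15 7 17 11) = [0, 1, 8, 2, 15, 9, 5, 17, 12, 14, 10, 4, 6, 3, 13, 7, 16, 11]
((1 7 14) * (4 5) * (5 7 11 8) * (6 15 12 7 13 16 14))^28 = (1 4)(5 14)(8 16)(11 13)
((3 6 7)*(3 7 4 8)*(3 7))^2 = ((3 6 4 8 7))^2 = (3 4 7 6 8)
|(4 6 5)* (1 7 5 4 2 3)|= |(1 7 5 2 3)(4 6)|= 10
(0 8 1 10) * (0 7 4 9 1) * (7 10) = (10)(0 8)(1 7 4 9) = [8, 7, 2, 3, 9, 5, 6, 4, 0, 1, 10]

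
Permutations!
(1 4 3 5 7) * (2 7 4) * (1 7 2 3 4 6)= [0, 3, 2, 5, 4, 6, 1, 7]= (7)(1 3 5 6)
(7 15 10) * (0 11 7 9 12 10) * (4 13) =(0 11 7 15)(4 13)(9 12 10) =[11, 1, 2, 3, 13, 5, 6, 15, 8, 12, 9, 7, 10, 4, 14, 0]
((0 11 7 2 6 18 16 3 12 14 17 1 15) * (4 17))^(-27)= (0 11 7 2 6 18 16 3 12 14 4 17 1 15)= ((0 11 7 2 6 18 16 3 12 14 4 17 1 15))^(-27)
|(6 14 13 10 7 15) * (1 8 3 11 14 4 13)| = |(1 8 3 11 14)(4 13 10 7 15 6)| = 30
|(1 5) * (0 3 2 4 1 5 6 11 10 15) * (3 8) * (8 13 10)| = |(0 13 10 15)(1 6 11 8 3 2 4)| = 28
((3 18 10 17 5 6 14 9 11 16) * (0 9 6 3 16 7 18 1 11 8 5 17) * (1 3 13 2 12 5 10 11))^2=((0 9 8 10)(2 12 5 13)(6 14)(7 18 11))^2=(0 8)(2 5)(7 11 18)(9 10)(12 13)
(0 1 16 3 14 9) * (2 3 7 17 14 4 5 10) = [1, 16, 3, 4, 5, 10, 6, 17, 8, 0, 2, 11, 12, 13, 9, 15, 7, 14] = (0 1 16 7 17 14 9)(2 3 4 5 10)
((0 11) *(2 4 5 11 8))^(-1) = ((0 8 2 4 5 11))^(-1) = (0 11 5 4 2 8)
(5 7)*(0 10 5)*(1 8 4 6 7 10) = (0 1 8 4 6 7)(5 10) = [1, 8, 2, 3, 6, 10, 7, 0, 4, 9, 5]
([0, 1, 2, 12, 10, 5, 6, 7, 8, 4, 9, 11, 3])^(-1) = (3 12)(4 9 10)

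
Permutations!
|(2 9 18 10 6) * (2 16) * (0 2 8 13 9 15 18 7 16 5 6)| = 10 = |(0 2 15 18 10)(5 6)(7 16 8 13 9)|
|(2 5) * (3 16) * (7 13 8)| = 6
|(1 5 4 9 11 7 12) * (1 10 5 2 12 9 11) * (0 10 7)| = |(0 10 5 4 11)(1 2 12 7 9)| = 5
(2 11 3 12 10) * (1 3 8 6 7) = (1 3 12 10 2 11 8 6 7) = [0, 3, 11, 12, 4, 5, 7, 1, 6, 9, 2, 8, 10]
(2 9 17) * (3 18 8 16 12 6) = [0, 1, 9, 18, 4, 5, 3, 7, 16, 17, 10, 11, 6, 13, 14, 15, 12, 2, 8] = (2 9 17)(3 18 8 16 12 6)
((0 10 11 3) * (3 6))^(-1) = ((0 10 11 6 3))^(-1) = (0 3 6 11 10)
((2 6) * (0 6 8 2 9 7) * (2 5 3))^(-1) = (0 7 9 6)(2 3 5 8) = ((0 6 9 7)(2 8 5 3))^(-1)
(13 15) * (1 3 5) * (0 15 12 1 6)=[15, 3, 2, 5, 4, 6, 0, 7, 8, 9, 10, 11, 1, 12, 14, 13]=(0 15 13 12 1 3 5 6)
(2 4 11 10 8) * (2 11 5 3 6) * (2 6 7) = (2 4 5 3 7)(8 11 10) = [0, 1, 4, 7, 5, 3, 6, 2, 11, 9, 8, 10]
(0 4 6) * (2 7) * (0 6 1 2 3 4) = (1 2 7 3 4) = [0, 2, 7, 4, 1, 5, 6, 3]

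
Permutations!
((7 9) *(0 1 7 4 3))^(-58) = (0 7 4)(1 9 3)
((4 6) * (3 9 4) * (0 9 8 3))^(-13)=(0 6 4 9)(3 8)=((0 9 4 6)(3 8))^(-13)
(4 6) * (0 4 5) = (0 4 6 5) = [4, 1, 2, 3, 6, 0, 5]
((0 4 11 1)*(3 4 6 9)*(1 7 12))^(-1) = ((0 6 9 3 4 11 7 12 1))^(-1) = (0 1 12 7 11 4 3 9 6)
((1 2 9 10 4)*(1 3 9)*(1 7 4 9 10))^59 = (1 4 9 7 10 2 3)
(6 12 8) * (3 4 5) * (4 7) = (3 7 4 5)(6 12 8) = [0, 1, 2, 7, 5, 3, 12, 4, 6, 9, 10, 11, 8]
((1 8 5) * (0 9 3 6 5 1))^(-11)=(0 5 6 3 9)(1 8)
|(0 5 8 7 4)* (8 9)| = 6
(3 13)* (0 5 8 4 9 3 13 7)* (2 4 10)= [5, 1, 4, 7, 9, 8, 6, 0, 10, 3, 2, 11, 12, 13]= (13)(0 5 8 10 2 4 9 3 7)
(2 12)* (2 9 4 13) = [0, 1, 12, 3, 13, 5, 6, 7, 8, 4, 10, 11, 9, 2] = (2 12 9 4 13)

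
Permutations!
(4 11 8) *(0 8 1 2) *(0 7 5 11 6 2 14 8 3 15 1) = (0 3 15 1 14 8 4 6 2 7 5 11) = [3, 14, 7, 15, 6, 11, 2, 5, 4, 9, 10, 0, 12, 13, 8, 1]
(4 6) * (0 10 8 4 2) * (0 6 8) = (0 10)(2 6)(4 8) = [10, 1, 6, 3, 8, 5, 2, 7, 4, 9, 0]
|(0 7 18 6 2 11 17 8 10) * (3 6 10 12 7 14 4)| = 13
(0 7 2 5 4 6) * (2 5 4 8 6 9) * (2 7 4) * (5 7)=[4, 1, 2, 3, 9, 8, 0, 7, 6, 5]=(0 4 9 5 8 6)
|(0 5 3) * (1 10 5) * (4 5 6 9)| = |(0 1 10 6 9 4 5 3)| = 8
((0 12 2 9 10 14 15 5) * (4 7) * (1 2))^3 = ((0 12 1 2 9 10 14 15 5)(4 7))^3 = (0 2 14)(1 10 5)(4 7)(9 15 12)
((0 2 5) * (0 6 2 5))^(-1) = ((0 5 6 2))^(-1) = (0 2 6 5)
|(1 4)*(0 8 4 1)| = 3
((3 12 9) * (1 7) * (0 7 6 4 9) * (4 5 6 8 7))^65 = (12)(1 7 8)(5 6)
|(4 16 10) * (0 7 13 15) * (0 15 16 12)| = |(0 7 13 16 10 4 12)| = 7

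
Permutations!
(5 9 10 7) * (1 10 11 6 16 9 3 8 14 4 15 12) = (1 10 7 5 3 8 14 4 15 12)(6 16 9 11) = [0, 10, 2, 8, 15, 3, 16, 5, 14, 11, 7, 6, 1, 13, 4, 12, 9]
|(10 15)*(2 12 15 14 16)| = 6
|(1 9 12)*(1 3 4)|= 5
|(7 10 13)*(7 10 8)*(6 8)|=|(6 8 7)(10 13)|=6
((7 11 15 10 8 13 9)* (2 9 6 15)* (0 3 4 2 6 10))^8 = (0 15 6 11 7 9 2 4 3)(8 10 13)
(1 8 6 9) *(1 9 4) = (9)(1 8 6 4) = [0, 8, 2, 3, 1, 5, 4, 7, 6, 9]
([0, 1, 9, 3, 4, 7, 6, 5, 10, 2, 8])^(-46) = [0, 1, 2, 3, 4, 5, 6, 7, 8, 9, 10]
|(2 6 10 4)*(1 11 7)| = 12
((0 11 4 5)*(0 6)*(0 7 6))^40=((0 11 4 5)(6 7))^40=(11)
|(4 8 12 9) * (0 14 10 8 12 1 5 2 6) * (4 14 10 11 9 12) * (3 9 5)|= 11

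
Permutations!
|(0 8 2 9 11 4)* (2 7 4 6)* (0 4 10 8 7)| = 4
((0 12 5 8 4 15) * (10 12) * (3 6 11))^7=((0 10 12 5 8 4 15)(3 6 11))^7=(15)(3 6 11)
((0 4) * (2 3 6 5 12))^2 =(2 6 12 3 5)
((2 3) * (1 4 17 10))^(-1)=((1 4 17 10)(2 3))^(-1)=(1 10 17 4)(2 3)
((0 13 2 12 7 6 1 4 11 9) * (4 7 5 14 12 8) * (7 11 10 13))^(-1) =((0 7 6 1 11 9)(2 8 4 10 13)(5 14 12))^(-1) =(0 9 11 1 6 7)(2 13 10 4 8)(5 12 14)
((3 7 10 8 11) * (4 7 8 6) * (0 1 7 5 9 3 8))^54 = (11)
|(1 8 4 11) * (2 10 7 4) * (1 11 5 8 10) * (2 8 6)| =|(11)(1 10 7 4 5 6 2)| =7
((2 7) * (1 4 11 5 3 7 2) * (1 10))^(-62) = ((1 4 11 5 3 7 10))^(-62) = (1 4 11 5 3 7 10)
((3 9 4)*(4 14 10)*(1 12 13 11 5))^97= ((1 12 13 11 5)(3 9 14 10 4))^97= (1 13 5 12 11)(3 14 4 9 10)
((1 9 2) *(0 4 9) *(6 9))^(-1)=(0 1 2 9 6 4)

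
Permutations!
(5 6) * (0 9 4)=(0 9 4)(5 6)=[9, 1, 2, 3, 0, 6, 5, 7, 8, 4]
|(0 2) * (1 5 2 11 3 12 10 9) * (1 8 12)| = |(0 11 3 1 5 2)(8 12 10 9)| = 12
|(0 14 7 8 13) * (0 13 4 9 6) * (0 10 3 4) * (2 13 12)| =60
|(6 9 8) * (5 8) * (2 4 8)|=6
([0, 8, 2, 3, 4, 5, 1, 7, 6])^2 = [0, 6, 2, 3, 4, 5, 8, 7, 1]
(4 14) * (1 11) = (1 11)(4 14) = [0, 11, 2, 3, 14, 5, 6, 7, 8, 9, 10, 1, 12, 13, 4]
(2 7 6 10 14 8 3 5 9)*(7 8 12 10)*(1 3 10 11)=(1 3 5 9 2 8 10 14 12 11)(6 7)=[0, 3, 8, 5, 4, 9, 7, 6, 10, 2, 14, 1, 11, 13, 12]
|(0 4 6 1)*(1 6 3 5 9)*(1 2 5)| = |(0 4 3 1)(2 5 9)| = 12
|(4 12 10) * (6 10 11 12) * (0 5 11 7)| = 15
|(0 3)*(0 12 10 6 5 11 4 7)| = |(0 3 12 10 6 5 11 4 7)| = 9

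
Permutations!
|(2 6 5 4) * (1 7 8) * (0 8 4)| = 8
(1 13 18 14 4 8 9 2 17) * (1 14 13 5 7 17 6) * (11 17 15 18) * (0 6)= [6, 5, 0, 3, 8, 7, 1, 15, 9, 2, 10, 17, 12, 11, 4, 18, 16, 14, 13]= (0 6 1 5 7 15 18 13 11 17 14 4 8 9 2)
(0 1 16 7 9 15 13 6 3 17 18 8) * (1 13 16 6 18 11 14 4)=(0 13 18 8)(1 6 3 17 11 14 4)(7 9 15 16)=[13, 6, 2, 17, 1, 5, 3, 9, 0, 15, 10, 14, 12, 18, 4, 16, 7, 11, 8]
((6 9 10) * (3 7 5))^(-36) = (10)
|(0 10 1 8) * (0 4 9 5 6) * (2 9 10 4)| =9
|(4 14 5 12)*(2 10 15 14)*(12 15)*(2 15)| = 7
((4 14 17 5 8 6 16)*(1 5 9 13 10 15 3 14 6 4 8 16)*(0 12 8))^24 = ((0 12 8 4 6 1 5 16)(3 14 17 9 13 10 15))^24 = (3 9 15 17 10 14 13)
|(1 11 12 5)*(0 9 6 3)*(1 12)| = 4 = |(0 9 6 3)(1 11)(5 12)|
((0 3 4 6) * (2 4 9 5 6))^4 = ((0 3 9 5 6)(2 4))^4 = (0 6 5 9 3)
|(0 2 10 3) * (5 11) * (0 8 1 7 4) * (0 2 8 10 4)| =|(0 8 1 7)(2 4)(3 10)(5 11)| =4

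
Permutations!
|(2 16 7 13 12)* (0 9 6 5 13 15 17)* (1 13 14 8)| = 14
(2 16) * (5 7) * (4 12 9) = (2 16)(4 12 9)(5 7) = [0, 1, 16, 3, 12, 7, 6, 5, 8, 4, 10, 11, 9, 13, 14, 15, 2]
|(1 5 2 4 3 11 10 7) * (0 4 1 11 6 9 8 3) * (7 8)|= |(0 4)(1 5 2)(3 6 9 7 11 10 8)|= 42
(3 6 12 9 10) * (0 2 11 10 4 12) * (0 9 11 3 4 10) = (0 2 3 6 9 10 4 12 11) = [2, 1, 3, 6, 12, 5, 9, 7, 8, 10, 4, 0, 11]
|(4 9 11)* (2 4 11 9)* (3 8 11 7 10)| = 10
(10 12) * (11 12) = (10 11 12) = [0, 1, 2, 3, 4, 5, 6, 7, 8, 9, 11, 12, 10]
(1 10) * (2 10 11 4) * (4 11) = [0, 4, 10, 3, 2, 5, 6, 7, 8, 9, 1, 11] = (11)(1 4 2 10)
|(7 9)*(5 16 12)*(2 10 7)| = 12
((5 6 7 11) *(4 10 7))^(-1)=((4 10 7 11 5 6))^(-1)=(4 6 5 11 7 10)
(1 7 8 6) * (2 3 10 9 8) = (1 7 2 3 10 9 8 6) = [0, 7, 3, 10, 4, 5, 1, 2, 6, 8, 9]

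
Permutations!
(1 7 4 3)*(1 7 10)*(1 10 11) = (1 11)(3 7 4) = [0, 11, 2, 7, 3, 5, 6, 4, 8, 9, 10, 1]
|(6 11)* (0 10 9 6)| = |(0 10 9 6 11)| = 5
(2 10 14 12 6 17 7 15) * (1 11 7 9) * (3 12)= (1 11 7 15 2 10 14 3 12 6 17 9)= [0, 11, 10, 12, 4, 5, 17, 15, 8, 1, 14, 7, 6, 13, 3, 2, 16, 9]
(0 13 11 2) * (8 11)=(0 13 8 11 2)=[13, 1, 0, 3, 4, 5, 6, 7, 11, 9, 10, 2, 12, 8]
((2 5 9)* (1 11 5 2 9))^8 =(1 5 11)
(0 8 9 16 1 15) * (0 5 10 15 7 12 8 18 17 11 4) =[18, 7, 2, 3, 0, 10, 6, 12, 9, 16, 15, 4, 8, 13, 14, 5, 1, 11, 17] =(0 18 17 11 4)(1 7 12 8 9 16)(5 10 15)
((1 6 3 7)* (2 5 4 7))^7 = ((1 6 3 2 5 4 7))^7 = (7)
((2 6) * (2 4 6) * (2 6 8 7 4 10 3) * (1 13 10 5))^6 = ((1 13 10 3 2 6 5)(4 8 7))^6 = (1 5 6 2 3 10 13)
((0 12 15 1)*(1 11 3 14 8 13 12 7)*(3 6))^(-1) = ((0 7 1)(3 14 8 13 12 15 11 6))^(-1) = (0 1 7)(3 6 11 15 12 13 8 14)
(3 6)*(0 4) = [4, 1, 2, 6, 0, 5, 3] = (0 4)(3 6)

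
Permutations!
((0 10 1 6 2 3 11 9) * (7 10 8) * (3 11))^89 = (0 9 11 2 6 1 10 7 8)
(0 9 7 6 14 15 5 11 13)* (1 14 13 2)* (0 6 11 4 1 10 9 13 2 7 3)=(0 13 6 2 10 9 3)(1 14 15 5 4)(7 11)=[13, 14, 10, 0, 1, 4, 2, 11, 8, 3, 9, 7, 12, 6, 15, 5]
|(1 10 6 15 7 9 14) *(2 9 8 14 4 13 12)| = 35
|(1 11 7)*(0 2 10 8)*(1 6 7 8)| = |(0 2 10 1 11 8)(6 7)| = 6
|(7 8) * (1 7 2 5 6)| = 6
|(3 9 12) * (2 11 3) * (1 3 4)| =|(1 3 9 12 2 11 4)| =7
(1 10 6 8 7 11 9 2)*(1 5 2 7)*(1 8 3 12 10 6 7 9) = (1 6 3 12 10 7 11)(2 5) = [0, 6, 5, 12, 4, 2, 3, 11, 8, 9, 7, 1, 10]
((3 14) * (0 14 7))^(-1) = ((0 14 3 7))^(-1) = (0 7 3 14)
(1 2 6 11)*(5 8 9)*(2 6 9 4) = [0, 6, 9, 3, 2, 8, 11, 7, 4, 5, 10, 1] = (1 6 11)(2 9 5 8 4)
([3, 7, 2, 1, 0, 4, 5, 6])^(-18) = (0 7 4 1 5 3 6)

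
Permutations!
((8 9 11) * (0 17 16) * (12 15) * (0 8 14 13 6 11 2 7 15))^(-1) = ((0 17 16 8 9 2 7 15 12)(6 11 14 13))^(-1) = (0 12 15 7 2 9 8 16 17)(6 13 14 11)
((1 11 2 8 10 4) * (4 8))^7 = ((1 11 2 4)(8 10))^7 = (1 4 2 11)(8 10)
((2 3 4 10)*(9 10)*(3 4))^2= (2 9)(4 10)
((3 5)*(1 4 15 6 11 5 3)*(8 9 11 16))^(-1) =((1 4 15 6 16 8 9 11 5))^(-1) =(1 5 11 9 8 16 6 15 4)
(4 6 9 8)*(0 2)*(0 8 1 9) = [2, 9, 8, 3, 6, 5, 0, 7, 4, 1] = (0 2 8 4 6)(1 9)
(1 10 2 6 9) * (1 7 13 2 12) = [0, 10, 6, 3, 4, 5, 9, 13, 8, 7, 12, 11, 1, 2] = (1 10 12)(2 6 9 7 13)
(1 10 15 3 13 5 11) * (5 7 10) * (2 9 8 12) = (1 5 11)(2 9 8 12)(3 13 7 10 15) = [0, 5, 9, 13, 4, 11, 6, 10, 12, 8, 15, 1, 2, 7, 14, 3]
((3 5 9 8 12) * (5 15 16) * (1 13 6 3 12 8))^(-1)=(1 9 5 16 15 3 6 13)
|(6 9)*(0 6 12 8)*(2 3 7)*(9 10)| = |(0 6 10 9 12 8)(2 3 7)| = 6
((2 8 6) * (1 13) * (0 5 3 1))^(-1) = (0 13 1 3 5)(2 6 8)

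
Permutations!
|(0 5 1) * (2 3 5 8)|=6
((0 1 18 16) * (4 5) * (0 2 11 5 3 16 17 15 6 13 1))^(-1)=(1 13 6 15 17 18)(2 16 3 4 5 11)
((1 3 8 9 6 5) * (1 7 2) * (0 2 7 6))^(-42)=((0 2 1 3 8 9)(5 6))^(-42)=(9)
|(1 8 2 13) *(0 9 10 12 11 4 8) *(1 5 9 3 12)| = |(0 3 12 11 4 8 2 13 5 9 10 1)| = 12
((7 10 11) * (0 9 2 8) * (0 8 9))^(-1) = (2 9)(7 11 10)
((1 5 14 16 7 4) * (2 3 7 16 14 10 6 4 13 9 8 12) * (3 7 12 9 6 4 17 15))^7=(1 4 10 5)(2 12 3 15 17 6 13 7)(8 9)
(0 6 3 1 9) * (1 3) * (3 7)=(0 6 1 9)(3 7)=[6, 9, 2, 7, 4, 5, 1, 3, 8, 0]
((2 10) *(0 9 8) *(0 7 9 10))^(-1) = (0 2 10)(7 8 9)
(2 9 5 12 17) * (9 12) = (2 12 17)(5 9) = [0, 1, 12, 3, 4, 9, 6, 7, 8, 5, 10, 11, 17, 13, 14, 15, 16, 2]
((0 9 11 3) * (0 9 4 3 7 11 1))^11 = ((0 4 3 9 1)(7 11))^11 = (0 4 3 9 1)(7 11)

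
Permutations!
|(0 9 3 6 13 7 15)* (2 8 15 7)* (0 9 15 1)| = 9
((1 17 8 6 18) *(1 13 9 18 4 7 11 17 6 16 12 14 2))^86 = ((1 6 4 7 11 17 8 16 12 14 2)(9 18 13))^86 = (1 14 16 17 7 6 2 12 8 11 4)(9 13 18)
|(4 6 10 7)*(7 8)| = |(4 6 10 8 7)| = 5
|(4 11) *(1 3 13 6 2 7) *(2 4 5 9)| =10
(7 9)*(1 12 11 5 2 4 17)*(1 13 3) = (1 12 11 5 2 4 17 13 3)(7 9) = [0, 12, 4, 1, 17, 2, 6, 9, 8, 7, 10, 5, 11, 3, 14, 15, 16, 13]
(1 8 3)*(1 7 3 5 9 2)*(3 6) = (1 8 5 9 2)(3 7 6) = [0, 8, 1, 7, 4, 9, 3, 6, 5, 2]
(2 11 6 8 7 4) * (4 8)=[0, 1, 11, 3, 2, 5, 4, 8, 7, 9, 10, 6]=(2 11 6 4)(7 8)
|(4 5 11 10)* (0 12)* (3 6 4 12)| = |(0 3 6 4 5 11 10 12)| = 8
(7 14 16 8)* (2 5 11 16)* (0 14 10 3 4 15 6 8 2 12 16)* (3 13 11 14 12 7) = [12, 1, 5, 4, 15, 14, 8, 10, 3, 9, 13, 0, 16, 11, 7, 6, 2] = (0 12 16 2 5 14 7 10 13 11)(3 4 15 6 8)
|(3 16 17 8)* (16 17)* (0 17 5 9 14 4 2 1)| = 10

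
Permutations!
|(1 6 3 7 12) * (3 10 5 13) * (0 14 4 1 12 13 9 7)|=|(0 14 4 1 6 10 5 9 7 13 3)|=11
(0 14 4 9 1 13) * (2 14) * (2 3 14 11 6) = (0 3 14 4 9 1 13)(2 11 6) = [3, 13, 11, 14, 9, 5, 2, 7, 8, 1, 10, 6, 12, 0, 4]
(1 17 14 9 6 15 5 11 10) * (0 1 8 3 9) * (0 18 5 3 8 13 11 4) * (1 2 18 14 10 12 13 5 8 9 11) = (0 2 18 8 9 6 15 3 11 12 13 1 17 10 5 4) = [2, 17, 18, 11, 0, 4, 15, 7, 9, 6, 5, 12, 13, 1, 14, 3, 16, 10, 8]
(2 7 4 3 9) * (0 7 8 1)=(0 7 4 3 9 2 8 1)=[7, 0, 8, 9, 3, 5, 6, 4, 1, 2]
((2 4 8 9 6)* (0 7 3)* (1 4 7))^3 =(0 8 2)(1 9 7)(3 4 6)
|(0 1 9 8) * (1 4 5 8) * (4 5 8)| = |(0 5 4 8)(1 9)| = 4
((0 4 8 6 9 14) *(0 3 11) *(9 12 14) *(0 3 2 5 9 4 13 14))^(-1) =((0 13 14 2 5 9 4 8 6 12)(3 11))^(-1) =(0 12 6 8 4 9 5 2 14 13)(3 11)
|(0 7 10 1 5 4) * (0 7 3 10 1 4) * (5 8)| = 8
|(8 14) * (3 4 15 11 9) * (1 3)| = |(1 3 4 15 11 9)(8 14)| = 6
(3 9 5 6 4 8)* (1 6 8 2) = (1 6 4 2)(3 9 5 8) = [0, 6, 1, 9, 2, 8, 4, 7, 3, 5]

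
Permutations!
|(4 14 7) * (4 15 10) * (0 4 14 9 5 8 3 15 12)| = 11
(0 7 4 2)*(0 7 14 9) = (0 14 9)(2 7 4) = [14, 1, 7, 3, 2, 5, 6, 4, 8, 0, 10, 11, 12, 13, 9]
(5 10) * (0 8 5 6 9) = (0 8 5 10 6 9) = [8, 1, 2, 3, 4, 10, 9, 7, 5, 0, 6]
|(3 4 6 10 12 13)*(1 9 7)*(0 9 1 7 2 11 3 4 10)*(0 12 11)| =|(0 9 2)(3 10 11)(4 6 12 13)| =12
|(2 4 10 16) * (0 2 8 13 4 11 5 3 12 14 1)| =|(0 2 11 5 3 12 14 1)(4 10 16 8 13)| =40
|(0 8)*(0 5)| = |(0 8 5)| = 3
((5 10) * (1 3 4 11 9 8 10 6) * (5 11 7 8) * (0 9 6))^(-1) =(0 5 9)(1 6 11 10 8 7 4 3)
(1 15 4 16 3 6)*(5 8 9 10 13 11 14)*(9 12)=(1 15 4 16 3 6)(5 8 12 9 10 13 11 14)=[0, 15, 2, 6, 16, 8, 1, 7, 12, 10, 13, 14, 9, 11, 5, 4, 3]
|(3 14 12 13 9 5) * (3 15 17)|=8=|(3 14 12 13 9 5 15 17)|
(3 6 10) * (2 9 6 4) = (2 9 6 10 3 4) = [0, 1, 9, 4, 2, 5, 10, 7, 8, 6, 3]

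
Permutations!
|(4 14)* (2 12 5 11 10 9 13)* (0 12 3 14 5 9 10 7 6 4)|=|(0 12 9 13 2 3 14)(4 5 11 7 6)|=35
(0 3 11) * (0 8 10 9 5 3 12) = (0 12)(3 11 8 10 9 5) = [12, 1, 2, 11, 4, 3, 6, 7, 10, 5, 9, 8, 0]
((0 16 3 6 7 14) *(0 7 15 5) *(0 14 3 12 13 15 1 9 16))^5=((1 9 16 12 13 15 5 14 7 3 6))^5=(1 15 6 13 3 12 7 16 14 9 5)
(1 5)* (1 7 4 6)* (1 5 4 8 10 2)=(1 4 6 5 7 8 10 2)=[0, 4, 1, 3, 6, 7, 5, 8, 10, 9, 2]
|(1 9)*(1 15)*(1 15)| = 2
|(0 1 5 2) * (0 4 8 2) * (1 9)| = |(0 9 1 5)(2 4 8)| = 12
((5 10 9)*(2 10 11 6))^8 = ((2 10 9 5 11 6))^8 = (2 9 11)(5 6 10)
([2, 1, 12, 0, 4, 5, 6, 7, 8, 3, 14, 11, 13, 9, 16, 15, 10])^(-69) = (16)(0 13)(2 9)(3 12)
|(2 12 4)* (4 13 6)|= |(2 12 13 6 4)|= 5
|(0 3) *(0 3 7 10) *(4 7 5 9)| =6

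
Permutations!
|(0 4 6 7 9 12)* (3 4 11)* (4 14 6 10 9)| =|(0 11 3 14 6 7 4 10 9 12)| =10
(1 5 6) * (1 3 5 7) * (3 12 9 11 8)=(1 7)(3 5 6 12 9 11 8)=[0, 7, 2, 5, 4, 6, 12, 1, 3, 11, 10, 8, 9]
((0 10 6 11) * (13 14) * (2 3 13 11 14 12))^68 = (0 14 10 11 6)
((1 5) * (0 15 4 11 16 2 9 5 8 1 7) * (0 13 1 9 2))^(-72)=(0 11 15 16 4)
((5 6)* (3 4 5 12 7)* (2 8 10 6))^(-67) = (2 7 8 3 10 4 6 5 12)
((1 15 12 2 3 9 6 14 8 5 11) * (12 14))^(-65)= ((1 15 14 8 5 11)(2 3 9 6 12))^(-65)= (1 15 14 8 5 11)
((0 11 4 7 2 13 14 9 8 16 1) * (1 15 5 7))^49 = ((0 11 4 1)(2 13 14 9 8 16 15 5 7))^49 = (0 11 4 1)(2 8 7 9 5 14 15 13 16)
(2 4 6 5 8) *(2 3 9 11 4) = (3 9 11 4 6 5 8) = [0, 1, 2, 9, 6, 8, 5, 7, 3, 11, 10, 4]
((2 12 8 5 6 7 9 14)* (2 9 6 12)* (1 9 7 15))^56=(1 14 6)(5 8 12)(7 15 9)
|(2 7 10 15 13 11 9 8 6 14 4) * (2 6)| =24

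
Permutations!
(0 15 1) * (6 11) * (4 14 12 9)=(0 15 1)(4 14 12 9)(6 11)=[15, 0, 2, 3, 14, 5, 11, 7, 8, 4, 10, 6, 9, 13, 12, 1]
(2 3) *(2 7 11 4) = [0, 1, 3, 7, 2, 5, 6, 11, 8, 9, 10, 4] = (2 3 7 11 4)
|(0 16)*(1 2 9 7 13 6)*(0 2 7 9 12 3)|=20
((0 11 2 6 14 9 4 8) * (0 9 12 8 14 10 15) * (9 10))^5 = (0 4 15 9 10 6 8 2 12 11 14)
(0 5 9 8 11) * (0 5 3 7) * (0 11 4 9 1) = [3, 0, 2, 7, 9, 1, 6, 11, 4, 8, 10, 5] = (0 3 7 11 5 1)(4 9 8)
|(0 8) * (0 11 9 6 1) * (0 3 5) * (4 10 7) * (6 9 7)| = 10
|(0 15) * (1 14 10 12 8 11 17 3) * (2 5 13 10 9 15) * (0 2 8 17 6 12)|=15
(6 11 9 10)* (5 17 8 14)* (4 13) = (4 13)(5 17 8 14)(6 11 9 10) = [0, 1, 2, 3, 13, 17, 11, 7, 14, 10, 6, 9, 12, 4, 5, 15, 16, 8]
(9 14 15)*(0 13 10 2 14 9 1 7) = (0 13 10 2 14 15 1 7) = [13, 7, 14, 3, 4, 5, 6, 0, 8, 9, 2, 11, 12, 10, 15, 1]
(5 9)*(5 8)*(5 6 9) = (6 9 8) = [0, 1, 2, 3, 4, 5, 9, 7, 6, 8]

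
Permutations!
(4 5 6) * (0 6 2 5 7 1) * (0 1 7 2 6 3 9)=[3, 1, 5, 9, 2, 6, 4, 7, 8, 0]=(0 3 9)(2 5 6 4)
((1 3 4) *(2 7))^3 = (2 7)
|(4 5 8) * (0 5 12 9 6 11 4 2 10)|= 5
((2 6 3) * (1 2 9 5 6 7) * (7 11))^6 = (1 11)(2 7)(3 5)(6 9)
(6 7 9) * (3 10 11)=(3 10 11)(6 7 9)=[0, 1, 2, 10, 4, 5, 7, 9, 8, 6, 11, 3]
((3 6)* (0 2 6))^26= (0 6)(2 3)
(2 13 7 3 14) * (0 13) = (0 13 7 3 14 2) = [13, 1, 0, 14, 4, 5, 6, 3, 8, 9, 10, 11, 12, 7, 2]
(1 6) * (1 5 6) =(5 6) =[0, 1, 2, 3, 4, 6, 5]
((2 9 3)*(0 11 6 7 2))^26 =((0 11 6 7 2 9 3))^26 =(0 9 7 11 3 2 6)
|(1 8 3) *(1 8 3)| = |(1 3 8)| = 3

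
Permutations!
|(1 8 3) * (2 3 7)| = 5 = |(1 8 7 2 3)|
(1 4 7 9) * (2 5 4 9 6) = (1 9)(2 5 4 7 6) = [0, 9, 5, 3, 7, 4, 2, 6, 8, 1]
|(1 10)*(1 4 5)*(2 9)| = |(1 10 4 5)(2 9)| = 4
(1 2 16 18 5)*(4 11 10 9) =(1 2 16 18 5)(4 11 10 9) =[0, 2, 16, 3, 11, 1, 6, 7, 8, 4, 9, 10, 12, 13, 14, 15, 18, 17, 5]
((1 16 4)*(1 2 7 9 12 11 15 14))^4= (1 7 15 4 12)(2 11 16 9 14)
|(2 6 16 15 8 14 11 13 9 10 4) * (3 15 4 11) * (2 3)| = 8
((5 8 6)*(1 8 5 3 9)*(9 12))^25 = ((1 8 6 3 12 9))^25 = (1 8 6 3 12 9)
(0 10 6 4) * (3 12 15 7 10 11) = (0 11 3 12 15 7 10 6 4) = [11, 1, 2, 12, 0, 5, 4, 10, 8, 9, 6, 3, 15, 13, 14, 7]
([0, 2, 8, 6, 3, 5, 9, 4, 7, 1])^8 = [0, 1, 2, 3, 4, 5, 6, 7, 8, 9]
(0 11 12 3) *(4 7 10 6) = (0 11 12 3)(4 7 10 6) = [11, 1, 2, 0, 7, 5, 4, 10, 8, 9, 6, 12, 3]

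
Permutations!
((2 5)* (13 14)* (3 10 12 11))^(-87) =((2 5)(3 10 12 11)(13 14))^(-87) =(2 5)(3 10 12 11)(13 14)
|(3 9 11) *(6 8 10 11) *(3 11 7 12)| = 7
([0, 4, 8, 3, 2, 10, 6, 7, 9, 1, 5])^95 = (5 10)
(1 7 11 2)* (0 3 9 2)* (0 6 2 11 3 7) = (0 7 3 9 11 6 2 1) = [7, 0, 1, 9, 4, 5, 2, 3, 8, 11, 10, 6]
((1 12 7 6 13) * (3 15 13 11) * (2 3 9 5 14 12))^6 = ((1 2 3 15 13)(5 14 12 7 6 11 9))^6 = (1 2 3 15 13)(5 9 11 6 7 12 14)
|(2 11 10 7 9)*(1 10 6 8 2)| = 4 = |(1 10 7 9)(2 11 6 8)|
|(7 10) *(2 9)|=|(2 9)(7 10)|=2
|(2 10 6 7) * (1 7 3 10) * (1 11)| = |(1 7 2 11)(3 10 6)| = 12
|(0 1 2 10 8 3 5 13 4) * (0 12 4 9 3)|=20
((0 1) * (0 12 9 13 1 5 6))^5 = (0 6 5)(1 12 9 13)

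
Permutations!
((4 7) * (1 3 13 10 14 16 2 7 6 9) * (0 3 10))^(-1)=(0 13 3)(1 9 6 4 7 2 16 14 10)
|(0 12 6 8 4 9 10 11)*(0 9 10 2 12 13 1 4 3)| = 12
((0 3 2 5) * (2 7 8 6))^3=((0 3 7 8 6 2 5))^3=(0 8 5 7 2 3 6)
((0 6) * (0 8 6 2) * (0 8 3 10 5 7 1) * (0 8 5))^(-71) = ((0 2 5 7 1 8 6 3 10))^(-71) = (0 2 5 7 1 8 6 3 10)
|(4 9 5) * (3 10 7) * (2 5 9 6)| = |(2 5 4 6)(3 10 7)| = 12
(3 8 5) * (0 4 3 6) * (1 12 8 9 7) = (0 4 3 9 7 1 12 8 5 6) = [4, 12, 2, 9, 3, 6, 0, 1, 5, 7, 10, 11, 8]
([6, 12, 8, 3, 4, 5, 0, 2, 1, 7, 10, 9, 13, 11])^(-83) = [6, 7, 11, 3, 4, 5, 0, 13, 9, 12, 10, 1, 2, 8]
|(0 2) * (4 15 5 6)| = |(0 2)(4 15 5 6)| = 4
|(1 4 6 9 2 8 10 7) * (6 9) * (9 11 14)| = |(1 4 11 14 9 2 8 10 7)| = 9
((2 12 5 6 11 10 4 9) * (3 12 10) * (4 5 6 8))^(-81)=((2 10 5 8 4 9)(3 12 6 11))^(-81)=(2 8)(3 11 6 12)(4 10)(5 9)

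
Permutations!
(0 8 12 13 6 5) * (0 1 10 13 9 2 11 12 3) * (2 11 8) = (0 2 8 3)(1 10 13 6 5)(9 11 12) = [2, 10, 8, 0, 4, 1, 5, 7, 3, 11, 13, 12, 9, 6]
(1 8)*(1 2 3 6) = (1 8 2 3 6) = [0, 8, 3, 6, 4, 5, 1, 7, 2]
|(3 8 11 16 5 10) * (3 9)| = |(3 8 11 16 5 10 9)| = 7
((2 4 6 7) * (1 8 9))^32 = (1 9 8)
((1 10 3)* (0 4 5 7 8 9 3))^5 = (0 9 4 3 5 1 7 10 8)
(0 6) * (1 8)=[6, 8, 2, 3, 4, 5, 0, 7, 1]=(0 6)(1 8)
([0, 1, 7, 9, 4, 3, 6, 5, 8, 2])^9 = (2 9 3 5 7)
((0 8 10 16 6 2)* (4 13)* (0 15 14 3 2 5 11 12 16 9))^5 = ((0 8 10 9)(2 15 14 3)(4 13)(5 11 12 16 6))^5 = (16)(0 8 10 9)(2 15 14 3)(4 13)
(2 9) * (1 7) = (1 7)(2 9) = [0, 7, 9, 3, 4, 5, 6, 1, 8, 2]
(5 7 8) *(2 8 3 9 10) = (2 8 5 7 3 9 10) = [0, 1, 8, 9, 4, 7, 6, 3, 5, 10, 2]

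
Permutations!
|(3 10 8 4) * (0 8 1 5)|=|(0 8 4 3 10 1 5)|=7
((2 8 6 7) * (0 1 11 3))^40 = ((0 1 11 3)(2 8 6 7))^40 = (11)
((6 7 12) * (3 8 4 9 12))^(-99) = (3 7 6 12 9 4 8)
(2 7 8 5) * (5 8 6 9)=(2 7 6 9 5)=[0, 1, 7, 3, 4, 2, 9, 6, 8, 5]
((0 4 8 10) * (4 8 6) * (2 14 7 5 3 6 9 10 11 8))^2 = (0 14 5 6 9)(2 7 3 4 10)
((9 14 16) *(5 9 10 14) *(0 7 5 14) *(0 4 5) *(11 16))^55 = ((0 7)(4 5 9 14 11 16 10))^55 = (0 7)(4 10 16 11 14 9 5)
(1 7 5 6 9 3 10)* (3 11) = (1 7 5 6 9 11 3 10) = [0, 7, 2, 10, 4, 6, 9, 5, 8, 11, 1, 3]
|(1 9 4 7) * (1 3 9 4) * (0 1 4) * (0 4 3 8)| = |(0 1 4 7 8)(3 9)| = 10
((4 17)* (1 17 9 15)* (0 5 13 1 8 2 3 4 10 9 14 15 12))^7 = (0 12 9 10 17 1 13 5)(2 3 4 14 15 8)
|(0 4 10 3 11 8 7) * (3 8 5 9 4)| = 9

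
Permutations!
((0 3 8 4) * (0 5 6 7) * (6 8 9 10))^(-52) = (0 9 6)(3 10 7)(4 8 5)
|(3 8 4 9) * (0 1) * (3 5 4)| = 6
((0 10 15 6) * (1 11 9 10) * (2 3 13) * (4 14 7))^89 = ((0 1 11 9 10 15 6)(2 3 13)(4 14 7))^89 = (0 15 9 1 6 10 11)(2 13 3)(4 7 14)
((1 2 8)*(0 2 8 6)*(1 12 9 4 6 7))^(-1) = ((0 2 7 1 8 12 9 4 6))^(-1) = (0 6 4 9 12 8 1 7 2)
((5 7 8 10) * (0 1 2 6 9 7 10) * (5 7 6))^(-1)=((0 1 2 5 10 7 8)(6 9))^(-1)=(0 8 7 10 5 2 1)(6 9)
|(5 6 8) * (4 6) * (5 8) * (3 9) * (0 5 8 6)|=|(0 5 4)(3 9)(6 8)|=6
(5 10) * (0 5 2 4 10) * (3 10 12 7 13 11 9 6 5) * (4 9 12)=(0 3 10 2 9 6 5)(7 13 11 12)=[3, 1, 9, 10, 4, 0, 5, 13, 8, 6, 2, 12, 7, 11]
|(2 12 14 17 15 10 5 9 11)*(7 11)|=10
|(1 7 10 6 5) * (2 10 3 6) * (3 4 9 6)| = |(1 7 4 9 6 5)(2 10)| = 6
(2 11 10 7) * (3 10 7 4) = (2 11 7)(3 10 4) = [0, 1, 11, 10, 3, 5, 6, 2, 8, 9, 4, 7]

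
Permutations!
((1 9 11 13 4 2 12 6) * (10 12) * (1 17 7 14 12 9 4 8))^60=(17)(1 9)(2 13)(4 11)(8 10)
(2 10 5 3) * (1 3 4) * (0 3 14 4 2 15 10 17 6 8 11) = (0 3 15 10 5 2 17 6 8 11)(1 14 4) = [3, 14, 17, 15, 1, 2, 8, 7, 11, 9, 5, 0, 12, 13, 4, 10, 16, 6]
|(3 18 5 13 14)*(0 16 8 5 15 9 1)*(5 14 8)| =11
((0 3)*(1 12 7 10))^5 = (0 3)(1 12 7 10)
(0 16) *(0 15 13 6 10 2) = (0 16 15 13 6 10 2) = [16, 1, 0, 3, 4, 5, 10, 7, 8, 9, 2, 11, 12, 6, 14, 13, 15]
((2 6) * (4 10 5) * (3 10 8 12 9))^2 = (3 5 8 9 10 4 12)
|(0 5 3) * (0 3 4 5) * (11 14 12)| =|(4 5)(11 14 12)| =6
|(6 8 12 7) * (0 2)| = |(0 2)(6 8 12 7)| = 4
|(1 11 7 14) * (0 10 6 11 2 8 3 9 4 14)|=35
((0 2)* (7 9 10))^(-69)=((0 2)(7 9 10))^(-69)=(10)(0 2)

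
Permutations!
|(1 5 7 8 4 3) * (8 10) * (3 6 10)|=4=|(1 5 7 3)(4 6 10 8)|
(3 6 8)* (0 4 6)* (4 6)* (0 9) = (0 6 8 3 9) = [6, 1, 2, 9, 4, 5, 8, 7, 3, 0]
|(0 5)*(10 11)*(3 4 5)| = 4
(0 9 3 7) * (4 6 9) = (0 4 6 9 3 7) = [4, 1, 2, 7, 6, 5, 9, 0, 8, 3]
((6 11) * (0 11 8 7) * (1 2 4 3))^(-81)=(0 7 8 6 11)(1 3 4 2)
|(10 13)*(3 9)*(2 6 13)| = |(2 6 13 10)(3 9)| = 4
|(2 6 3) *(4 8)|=|(2 6 3)(4 8)|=6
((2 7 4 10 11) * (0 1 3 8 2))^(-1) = ((0 1 3 8 2 7 4 10 11))^(-1) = (0 11 10 4 7 2 8 3 1)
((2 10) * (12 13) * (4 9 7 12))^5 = ((2 10)(4 9 7 12 13))^5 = (13)(2 10)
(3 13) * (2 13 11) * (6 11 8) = [0, 1, 13, 8, 4, 5, 11, 7, 6, 9, 10, 2, 12, 3] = (2 13 3 8 6 11)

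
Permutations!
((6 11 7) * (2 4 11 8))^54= ((2 4 11 7 6 8))^54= (11)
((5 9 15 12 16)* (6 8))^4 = ((5 9 15 12 16)(6 8))^4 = (5 16 12 15 9)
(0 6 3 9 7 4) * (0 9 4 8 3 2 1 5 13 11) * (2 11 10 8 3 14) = (0 6 11)(1 5 13 10 8 14 2)(3 4 9 7) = [6, 5, 1, 4, 9, 13, 11, 3, 14, 7, 8, 0, 12, 10, 2]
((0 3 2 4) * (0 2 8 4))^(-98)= (0 8 2 3 4)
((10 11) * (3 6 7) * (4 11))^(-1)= (3 7 6)(4 10 11)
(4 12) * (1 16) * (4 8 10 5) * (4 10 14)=(1 16)(4 12 8 14)(5 10)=[0, 16, 2, 3, 12, 10, 6, 7, 14, 9, 5, 11, 8, 13, 4, 15, 1]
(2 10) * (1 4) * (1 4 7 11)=[0, 7, 10, 3, 4, 5, 6, 11, 8, 9, 2, 1]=(1 7 11)(2 10)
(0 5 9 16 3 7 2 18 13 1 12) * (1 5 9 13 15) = (0 9 16 3 7 2 18 15 1 12)(5 13) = [9, 12, 18, 7, 4, 13, 6, 2, 8, 16, 10, 11, 0, 5, 14, 1, 3, 17, 15]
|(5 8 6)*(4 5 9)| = 5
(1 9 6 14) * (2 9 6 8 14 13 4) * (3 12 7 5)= (1 6 13 4 2 9 8 14)(3 12 7 5)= [0, 6, 9, 12, 2, 3, 13, 5, 14, 8, 10, 11, 7, 4, 1]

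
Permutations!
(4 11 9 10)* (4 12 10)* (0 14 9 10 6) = (0 14 9 4 11 10 12 6) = [14, 1, 2, 3, 11, 5, 0, 7, 8, 4, 12, 10, 6, 13, 9]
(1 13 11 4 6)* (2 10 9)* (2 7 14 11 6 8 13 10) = (1 10 9 7 14 11 4 8 13 6) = [0, 10, 2, 3, 8, 5, 1, 14, 13, 7, 9, 4, 12, 6, 11]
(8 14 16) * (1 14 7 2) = (1 14 16 8 7 2) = [0, 14, 1, 3, 4, 5, 6, 2, 7, 9, 10, 11, 12, 13, 16, 15, 8]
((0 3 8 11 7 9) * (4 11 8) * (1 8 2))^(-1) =((0 3 4 11 7 9)(1 8 2))^(-1) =(0 9 7 11 4 3)(1 2 8)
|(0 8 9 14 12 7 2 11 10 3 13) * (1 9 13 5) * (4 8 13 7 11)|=8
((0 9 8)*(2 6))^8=(0 8 9)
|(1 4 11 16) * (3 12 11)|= 6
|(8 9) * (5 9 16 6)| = 5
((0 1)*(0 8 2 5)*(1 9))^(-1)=(0 5 2 8 1 9)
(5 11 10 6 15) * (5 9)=(5 11 10 6 15 9)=[0, 1, 2, 3, 4, 11, 15, 7, 8, 5, 6, 10, 12, 13, 14, 9]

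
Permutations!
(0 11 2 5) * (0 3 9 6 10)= (0 11 2 5 3 9 6 10)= [11, 1, 5, 9, 4, 3, 10, 7, 8, 6, 0, 2]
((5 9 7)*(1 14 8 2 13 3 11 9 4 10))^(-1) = (1 10 4 5 7 9 11 3 13 2 8 14)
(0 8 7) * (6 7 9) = [8, 1, 2, 3, 4, 5, 7, 0, 9, 6] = (0 8 9 6 7)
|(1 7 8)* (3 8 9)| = |(1 7 9 3 8)| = 5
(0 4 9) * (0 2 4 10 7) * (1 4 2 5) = [10, 4, 2, 3, 9, 1, 6, 0, 8, 5, 7] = (0 10 7)(1 4 9 5)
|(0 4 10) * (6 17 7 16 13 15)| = |(0 4 10)(6 17 7 16 13 15)| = 6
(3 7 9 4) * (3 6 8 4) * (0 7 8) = (0 7 9 3 8 4 6) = [7, 1, 2, 8, 6, 5, 0, 9, 4, 3]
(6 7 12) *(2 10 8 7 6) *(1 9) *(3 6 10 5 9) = (1 3 6 10 8 7 12 2 5 9) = [0, 3, 5, 6, 4, 9, 10, 12, 7, 1, 8, 11, 2]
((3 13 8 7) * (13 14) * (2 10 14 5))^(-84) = ((2 10 14 13 8 7 3 5))^(-84) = (2 8)(3 14)(5 13)(7 10)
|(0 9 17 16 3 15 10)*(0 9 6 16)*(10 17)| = 6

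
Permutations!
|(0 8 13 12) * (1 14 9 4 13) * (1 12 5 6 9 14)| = 15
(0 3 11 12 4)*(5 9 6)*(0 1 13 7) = (0 3 11 12 4 1 13 7)(5 9 6) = [3, 13, 2, 11, 1, 9, 5, 0, 8, 6, 10, 12, 4, 7]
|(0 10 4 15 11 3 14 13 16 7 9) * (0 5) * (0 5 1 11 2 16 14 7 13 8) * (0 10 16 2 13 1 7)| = |(0 16 1 11 3)(4 15 13 14 8 10)(7 9)| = 30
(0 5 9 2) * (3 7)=(0 5 9 2)(3 7)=[5, 1, 0, 7, 4, 9, 6, 3, 8, 2]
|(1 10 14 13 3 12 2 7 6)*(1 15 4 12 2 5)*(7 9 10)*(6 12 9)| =|(1 7 12 5)(2 6 15 4 9 10 14 13 3)| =36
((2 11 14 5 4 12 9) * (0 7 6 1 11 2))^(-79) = (0 7 6 1 11 14 5 4 12 9)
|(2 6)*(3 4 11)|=|(2 6)(3 4 11)|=6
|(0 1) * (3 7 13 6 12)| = 10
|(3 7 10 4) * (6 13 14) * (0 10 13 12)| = |(0 10 4 3 7 13 14 6 12)| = 9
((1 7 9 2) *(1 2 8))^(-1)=(1 8 9 7)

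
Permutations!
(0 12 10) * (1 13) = (0 12 10)(1 13) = [12, 13, 2, 3, 4, 5, 6, 7, 8, 9, 0, 11, 10, 1]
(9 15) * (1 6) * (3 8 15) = (1 6)(3 8 15 9) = [0, 6, 2, 8, 4, 5, 1, 7, 15, 3, 10, 11, 12, 13, 14, 9]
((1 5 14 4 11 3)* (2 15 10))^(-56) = ((1 5 14 4 11 3)(2 15 10))^(-56) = (1 11 14)(2 15 10)(3 4 5)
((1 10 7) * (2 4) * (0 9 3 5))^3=(10)(0 5 3 9)(2 4)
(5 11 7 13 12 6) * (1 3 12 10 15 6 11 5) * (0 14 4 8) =(0 14 4 8)(1 3 12 11 7 13 10 15 6) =[14, 3, 2, 12, 8, 5, 1, 13, 0, 9, 15, 7, 11, 10, 4, 6]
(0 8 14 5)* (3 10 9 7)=[8, 1, 2, 10, 4, 0, 6, 3, 14, 7, 9, 11, 12, 13, 5]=(0 8 14 5)(3 10 9 7)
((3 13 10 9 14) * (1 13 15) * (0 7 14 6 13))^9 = ((0 7 14 3 15 1)(6 13 10 9))^9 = (0 3)(1 14)(6 13 10 9)(7 15)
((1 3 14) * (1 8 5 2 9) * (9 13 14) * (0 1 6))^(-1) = ((0 1 3 9 6)(2 13 14 8 5))^(-1) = (0 6 9 3 1)(2 5 8 14 13)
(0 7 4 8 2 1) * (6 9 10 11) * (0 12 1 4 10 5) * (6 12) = (0 7 10 11 12 1 6 9 5)(2 4 8) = [7, 6, 4, 3, 8, 0, 9, 10, 2, 5, 11, 12, 1]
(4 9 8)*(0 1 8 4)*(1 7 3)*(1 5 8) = [7, 1, 2, 5, 9, 8, 6, 3, 0, 4] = (0 7 3 5 8)(4 9)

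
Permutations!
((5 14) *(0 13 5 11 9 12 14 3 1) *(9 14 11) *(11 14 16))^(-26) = ((0 13 5 3 1)(9 12 14)(11 16))^(-26) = (16)(0 1 3 5 13)(9 12 14)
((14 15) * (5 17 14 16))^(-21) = (5 16 15 14 17)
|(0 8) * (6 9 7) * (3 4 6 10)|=|(0 8)(3 4 6 9 7 10)|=6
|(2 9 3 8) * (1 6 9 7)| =7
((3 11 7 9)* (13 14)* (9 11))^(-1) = ((3 9)(7 11)(13 14))^(-1) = (3 9)(7 11)(13 14)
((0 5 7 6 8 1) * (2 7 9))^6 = (0 8 7 9)(1 6 2 5)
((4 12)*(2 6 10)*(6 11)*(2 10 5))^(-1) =(2 5 6 11)(4 12)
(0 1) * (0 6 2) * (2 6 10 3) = (0 1 10 3 2) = [1, 10, 0, 2, 4, 5, 6, 7, 8, 9, 3]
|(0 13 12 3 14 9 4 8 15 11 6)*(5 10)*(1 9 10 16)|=|(0 13 12 3 14 10 5 16 1 9 4 8 15 11 6)|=15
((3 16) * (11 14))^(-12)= ((3 16)(11 14))^(-12)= (16)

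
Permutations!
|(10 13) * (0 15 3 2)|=|(0 15 3 2)(10 13)|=4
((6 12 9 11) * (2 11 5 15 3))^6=(2 15 9 6)(3 5 12 11)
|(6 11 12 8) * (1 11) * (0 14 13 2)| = 20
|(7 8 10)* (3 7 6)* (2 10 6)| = 4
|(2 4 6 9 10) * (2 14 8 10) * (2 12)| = 15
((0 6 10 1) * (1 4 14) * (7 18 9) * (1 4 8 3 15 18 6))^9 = ((0 1)(3 15 18 9 7 6 10 8)(4 14))^9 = (0 1)(3 15 18 9 7 6 10 8)(4 14)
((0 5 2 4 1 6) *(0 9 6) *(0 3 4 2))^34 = (9)(1 3 4)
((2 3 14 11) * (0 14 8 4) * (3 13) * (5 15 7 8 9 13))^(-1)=(0 4 8 7 15 5 2 11 14)(3 13 9)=((0 14 11 2 5 15 7 8 4)(3 9 13))^(-1)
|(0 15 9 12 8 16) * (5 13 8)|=8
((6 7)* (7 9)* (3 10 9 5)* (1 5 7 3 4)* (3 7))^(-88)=(1 4 5)(3 9 6 10 7)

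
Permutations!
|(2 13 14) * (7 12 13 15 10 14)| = 12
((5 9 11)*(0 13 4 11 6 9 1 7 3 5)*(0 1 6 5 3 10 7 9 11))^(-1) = ((0 13 4)(1 9 5 6 11)(7 10))^(-1) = (0 4 13)(1 11 6 5 9)(7 10)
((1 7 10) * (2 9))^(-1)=((1 7 10)(2 9))^(-1)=(1 10 7)(2 9)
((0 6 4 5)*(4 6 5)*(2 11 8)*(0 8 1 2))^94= ((0 5 8)(1 2 11))^94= (0 5 8)(1 2 11)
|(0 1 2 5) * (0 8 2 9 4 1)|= 3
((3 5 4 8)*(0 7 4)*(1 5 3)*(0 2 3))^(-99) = (0 5 4 3 1 7 2 8)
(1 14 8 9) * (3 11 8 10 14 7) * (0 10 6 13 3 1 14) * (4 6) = (0 10)(1 7)(3 11 8 9 14 4 6 13) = [10, 7, 2, 11, 6, 5, 13, 1, 9, 14, 0, 8, 12, 3, 4]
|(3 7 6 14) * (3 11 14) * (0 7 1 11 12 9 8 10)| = 11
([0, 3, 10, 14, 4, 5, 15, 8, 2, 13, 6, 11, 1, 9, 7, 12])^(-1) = (1 12 15 6 10 2 8 7 14 3)(9 13)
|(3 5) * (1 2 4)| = 6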